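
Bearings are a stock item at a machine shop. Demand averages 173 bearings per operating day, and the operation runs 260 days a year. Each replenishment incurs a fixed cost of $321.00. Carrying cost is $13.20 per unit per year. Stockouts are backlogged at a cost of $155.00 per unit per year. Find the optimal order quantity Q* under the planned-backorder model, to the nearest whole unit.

Annual demand D = 173 × 260 = 44,980.
With planned backorders, Q* = √(2DS/H) · √((H+B)/B).
√(2DS/H) = √(2 × 44,980 × 321 / 13.2) = 1479.075.
√((H+B)/B) = √((13.2+155)/155) = 1.0417.
Q* ≈ 1540.769.

Q* ≈ 1,541 bearings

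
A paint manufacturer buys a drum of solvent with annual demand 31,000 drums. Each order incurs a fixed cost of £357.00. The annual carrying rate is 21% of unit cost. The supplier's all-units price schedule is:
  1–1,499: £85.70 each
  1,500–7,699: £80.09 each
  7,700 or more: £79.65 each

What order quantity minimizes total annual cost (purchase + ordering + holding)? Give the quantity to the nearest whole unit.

Q* ≈ 1,500 drums

Holding cost per unit per year at price C is H = 0.21·C.
Evaluate total cost at each tier's feasible EOQ or, if the EOQ is below the tier, at the tier's minimum quantity.
EOQ at £85.70 = 1109.0 (feasible in tier 1): TC = 31,000×£85.70 + (31,000/1109.0)×357 + (1109.0/2)×0.21×£85.70 = £2,676,658.60.
EOQ at £80.09 = 1147.2 < 1500, so use break Q=1500: TC = 31,000×£80.09 + (31,000/1500.0)×357 + (1500.0/2)×0.21×£80.09 = £2,502,782.17.
EOQ at £79.65 = 1150.3 < 7700, so use break Q=7700: TC = 31,000×£79.65 + (31,000/7700.0)×357 + (7700.0/2)×0.21×£79.65 = £2,534,984.30.
Lowest total cost is £2,502,782.17 at Q = 1500.0.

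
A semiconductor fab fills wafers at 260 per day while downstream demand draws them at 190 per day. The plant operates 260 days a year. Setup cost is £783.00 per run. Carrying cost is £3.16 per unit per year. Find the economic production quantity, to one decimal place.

Annual demand D = 190 × 260 = 49,400.
Production build-up factor (1 − d/p) = 1 − 190/260 = 0.2692.
Q* = √(2DS / (H(1 − d/p))) = √(2 × 49,400 × 783 / (3.16 × 0.2692)).
= √(77,360,400 / 0.8508) ≈ 9535.719.

Q* ≈ 9,535.7 wafers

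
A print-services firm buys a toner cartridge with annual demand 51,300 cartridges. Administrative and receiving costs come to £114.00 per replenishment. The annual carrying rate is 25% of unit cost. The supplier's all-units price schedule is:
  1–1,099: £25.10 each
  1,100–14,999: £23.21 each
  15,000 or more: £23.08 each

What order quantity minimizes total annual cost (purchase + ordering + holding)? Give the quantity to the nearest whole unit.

Holding cost per unit per year at price C is H = 0.25·C.
Candidates are each tier's EOQ (if it falls in that tier) and each price-break quantity.
Tier 1 (£25.10): EOQ = 1365.3 exceeds tier's upper bound 1099, so this tier is dominated.
EOQ at £23.21 = 1419.8 (feasible in tier 2): TC = 51,300×£23.21 + (51,300/1419.8)×114 + (1419.8/2)×0.25×£23.21 = £1,198,911.23.
EOQ at £23.08 = 1423.8 < 15000, so use break Q=15000: TC = 51,300×£23.08 + (51,300/15000.0)×114 + (15000.0/2)×0.25×£23.08 = £1,227,668.88.
Lowest total cost is £1,198,911.23 at Q = 1419.8.

Q* ≈ 1,420 cartridges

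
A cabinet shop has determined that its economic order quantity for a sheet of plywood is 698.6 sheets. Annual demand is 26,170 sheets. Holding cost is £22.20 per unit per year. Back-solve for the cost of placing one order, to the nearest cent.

The basic EOQ model gives Q* = √(2DS/H); rearrange for the unknown.
From Q* = √(2DS/H): S = Q*²H / (2D) = 698.6² × 22.2 / (2 × 26,170) = 207.0029.

S ≈ £207.00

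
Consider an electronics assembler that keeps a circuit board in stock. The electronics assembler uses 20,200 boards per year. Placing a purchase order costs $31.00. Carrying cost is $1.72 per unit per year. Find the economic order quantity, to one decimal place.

EOQ = √(2DS / H) = √(2 × 20,200 × 31 / 1.72).
= √(1,252,400 / 1.72) = √728,139.5349 ≈ 853.311.

Q* ≈ 853.3 boards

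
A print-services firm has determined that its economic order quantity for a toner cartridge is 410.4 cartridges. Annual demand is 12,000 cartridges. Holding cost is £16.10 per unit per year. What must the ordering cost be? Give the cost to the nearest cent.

S ≈ £112.99

The basic EOQ model gives Q* = √(2DS/H); rearrange for the unknown.
From Q* = √(2DS/H): S = Q*²H / (2D) = 410.4² × 16.1 / (2 × 12,000) = 112.9872.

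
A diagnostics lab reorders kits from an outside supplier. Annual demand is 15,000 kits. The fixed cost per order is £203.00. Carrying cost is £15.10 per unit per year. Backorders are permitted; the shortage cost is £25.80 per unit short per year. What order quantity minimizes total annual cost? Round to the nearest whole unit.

With planned backorders, Q* = √(2DS/H) · √((H+B)/B).
√(2DS/H) = √(2 × 15,000 × 203 / 15.1) = 635.068.
√((H+B)/B) = √((15.1+25.8)/25.8) = 1.2591.
Q* ≈ 799.599.

Q* ≈ 800 kits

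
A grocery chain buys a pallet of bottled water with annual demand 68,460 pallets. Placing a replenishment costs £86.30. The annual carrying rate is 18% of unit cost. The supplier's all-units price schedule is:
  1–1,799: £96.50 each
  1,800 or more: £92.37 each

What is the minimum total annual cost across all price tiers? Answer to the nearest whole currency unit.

Holding cost per unit per year at price C is H = 0.18·C.
Evaluate total cost at each tier's feasible EOQ or, if the EOQ is below the tier, at the tier's minimum quantity.
EOQ at £96.50 = 824.8 (feasible in tier 1): TC = 68,460×£96.50 + (68,460/824.8)×86.3 + (824.8/2)×0.18×£96.50 = £6,620,716.46.
EOQ at £92.37 = 843.0 < 1800, so use break Q=1800: TC = 68,460×£92.37 + (68,460/1800.0)×86.3 + (1800.0/2)×0.18×£92.37 = £6,341,896.42.
Lowest total cost among the candidates is at Q = 1800.0.

TC* ≈ £6,341,896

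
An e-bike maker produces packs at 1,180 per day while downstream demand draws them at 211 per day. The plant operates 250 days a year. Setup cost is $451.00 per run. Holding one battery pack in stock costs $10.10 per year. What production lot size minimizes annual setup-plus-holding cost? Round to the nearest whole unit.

Annual demand D = 211 × 250 = 52,750.
Production build-up factor (1 − d/p) = 1 − 211/1,180 = 0.8212.
Q* = √(2DS / (H(1 − d/p))) = √(2 × 52,750 × 451 / (10.1 × 0.8212)).
= √(47,580,500 / 8.294) ≈ 2395.151.

Q* ≈ 2,395 packs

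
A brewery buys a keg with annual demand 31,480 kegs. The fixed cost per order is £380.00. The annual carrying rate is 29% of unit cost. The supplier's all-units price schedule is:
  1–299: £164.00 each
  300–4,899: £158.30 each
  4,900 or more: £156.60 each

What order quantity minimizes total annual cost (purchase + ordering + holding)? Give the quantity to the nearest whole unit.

Q* ≈ 722 kegs

Holding cost per unit per year at price C is H = 0.29·C.
Evaluate total cost at each tier's feasible EOQ or, if the EOQ is below the tier, at the tier's minimum quantity.
Tier 1 (£164.00): EOQ = 709.3 exceeds tier's upper bound 299, so this tier is dominated.
EOQ at £158.30 = 721.9 (feasible in tier 2): TC = 31,480×£158.30 + (31,480/721.9)×380 + (721.9/2)×0.29×£158.30 = £5,016,424.85.
EOQ at £156.60 = 725.8 < 4900, so use break Q=4900: TC = 31,480×£156.60 + (31,480/4900.0)×380 + (4900.0/2)×0.29×£156.60 = £5,043,473.61.
Lowest total cost is £5,016,424.85 at Q = 721.9.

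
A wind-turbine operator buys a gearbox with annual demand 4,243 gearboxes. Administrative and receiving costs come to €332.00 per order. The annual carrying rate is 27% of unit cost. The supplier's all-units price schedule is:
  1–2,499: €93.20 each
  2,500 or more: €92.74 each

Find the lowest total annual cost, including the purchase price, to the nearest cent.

Holding cost per unit per year at price C is H = 0.27·C.
Candidates are each tier's EOQ (if it falls in that tier) and each price-break quantity.
EOQ at €93.20 = 334.6 (feasible in tier 1): TC = 4,243×€93.20 + (4,243/334.6)×332 + (334.6/2)×0.27×€93.20 = €403,867.57.
EOQ at €92.74 = 335.4 < 2500, so use break Q=2500: TC = 4,243×€92.74 + (4,243/2500.0)×332 + (2500.0/2)×0.27×€92.74 = €425,359.04.
Lowest total cost among the candidates is at Q = 334.6.

TC* ≈ €403,867.57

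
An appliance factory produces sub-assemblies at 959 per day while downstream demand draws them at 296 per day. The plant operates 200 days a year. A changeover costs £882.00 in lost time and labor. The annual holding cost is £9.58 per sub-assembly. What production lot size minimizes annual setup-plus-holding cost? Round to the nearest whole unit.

Q* ≈ 3,971 sub-assemblies

Annual demand D = 296 × 200 = 59,200.
Production build-up factor (1 − d/p) = 1 − 296/959 = 0.6913.
Q* = √(2DS / (H(1 − d/p))) = √(2 × 59,200 × 882 / (9.58 × 0.6913)).
= √(104,428,800 / 6.6231) ≈ 3970.818.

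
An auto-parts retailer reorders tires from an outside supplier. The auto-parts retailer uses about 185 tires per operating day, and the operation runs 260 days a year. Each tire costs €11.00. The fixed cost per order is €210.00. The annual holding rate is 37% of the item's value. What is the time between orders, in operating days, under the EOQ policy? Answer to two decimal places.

T ≈ 12.04 days

Annual demand D = 185 × 260 = 48,100.
Holding cost H = 0.37 × €11.00 = €4.0700 per unit per year.
EOQ = √(2DS/H) = √(2 × 48,100 × 210 / 4.07) ≈ 2227.92.
Cycle time = Q*/D × 260 = 2227.92 / 48,100 × 260 ≈ 12.043 days.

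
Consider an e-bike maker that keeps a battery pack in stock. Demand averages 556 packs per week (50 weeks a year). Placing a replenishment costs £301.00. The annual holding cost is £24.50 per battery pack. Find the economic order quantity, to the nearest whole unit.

Q* ≈ 826 packs

Annual demand D = 556 × 50 = 27,800.
EOQ = √(2DS / H) = √(2 × 27,800 × 301 / 24.5).
= √(16,735,600 / 24.5) = √683,085.7143 ≈ 826.490.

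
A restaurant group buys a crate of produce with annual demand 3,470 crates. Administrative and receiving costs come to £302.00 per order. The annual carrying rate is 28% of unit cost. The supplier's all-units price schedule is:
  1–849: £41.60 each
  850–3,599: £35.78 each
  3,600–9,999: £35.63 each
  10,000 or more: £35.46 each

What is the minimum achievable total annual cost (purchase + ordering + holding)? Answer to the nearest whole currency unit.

TC* ≈ £129,647

Holding cost per unit per year at price C is H = 0.28·C.
For each price level, check whether its EOQ is feasible; otherwise the best quantity at that price is the breakpoint.
EOQ at £41.60 = 424.2 (feasible in tier 1): TC = 3,470×£41.60 + (3,470/424.2)×302 + (424.2/2)×0.28×£41.60 = £149,292.93.
EOQ at £35.78 = 457.4 < 850, so use break Q=850: TC = 3,470×£35.78 + (3,470/850.0)×302 + (850.0/2)×0.28×£35.78 = £129,647.29.
EOQ at £35.63 = 458.3 < 3600, so use break Q=3600: TC = 3,470×£35.63 + (3,470/3600.0)×302 + (3600.0/2)×0.28×£35.63 = £141,884.71.
EOQ at £35.46 = 459.4 < 10000, so use break Q=10000: TC = 3,470×£35.46 + (3,470/10000.0)×302 + (10000.0/2)×0.28×£35.46 = £172,794.99.
Lowest total cost among the candidates is at Q = 850.0.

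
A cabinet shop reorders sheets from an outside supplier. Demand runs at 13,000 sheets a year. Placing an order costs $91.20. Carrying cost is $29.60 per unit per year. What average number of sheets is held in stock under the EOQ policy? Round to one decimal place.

The optimal lot size = √(2DS/H) = √(2 × 13,000 × 91.2 / 29.6) ≈ 283.03.
Average inventory = Q*/2 ≈ 283.03 / 2 = 141.517.

Average inventory ≈ 141.5 sheets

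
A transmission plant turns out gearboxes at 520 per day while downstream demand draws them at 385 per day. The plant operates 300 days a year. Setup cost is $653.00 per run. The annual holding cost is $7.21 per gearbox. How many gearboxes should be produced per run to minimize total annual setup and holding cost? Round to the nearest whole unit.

Annual demand D = 385 × 300 = 115,500.
Production build-up factor (1 − d/p) = 1 − 385/520 = 0.2596.
Q* = √(2DS / (H(1 − d/p))) = √(2 × 115,500 × 653 / (7.21 × 0.2596)).
= √(150,843,000 / 1.8718) ≈ 8976.969.

Q* ≈ 8,977 gearboxes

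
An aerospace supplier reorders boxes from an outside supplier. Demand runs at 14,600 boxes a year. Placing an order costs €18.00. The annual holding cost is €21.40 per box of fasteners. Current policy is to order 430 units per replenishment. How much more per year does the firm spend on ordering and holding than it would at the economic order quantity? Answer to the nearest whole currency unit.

Extra cost ≈ €1,858 per year

EOQ = √(2DS/H) = √(2 × 14,600 × 18 / 21.4) ≈ 156.72.
Cost at Q* = (D/Q*)S + (Q*/2)H = √(2DSH) ≈ €3,353.78.
Cost at Q = 430: (14,600/430)×18 + (430/2)×21.4 = €611.16 + €4,601.00 = €5,212.16.
Excess = €5,212.16 − €3,353.78 = €1,858.38.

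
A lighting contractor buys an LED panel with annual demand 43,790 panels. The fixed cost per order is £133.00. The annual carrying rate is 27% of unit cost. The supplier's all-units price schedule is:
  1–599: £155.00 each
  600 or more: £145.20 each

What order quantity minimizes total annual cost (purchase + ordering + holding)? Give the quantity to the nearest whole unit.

Holding cost per unit per year at price C is H = 0.27·C.
Candidates are each tier's EOQ (if it falls in that tier) and each price-break quantity.
EOQ at £155.00 = 527.6 (feasible in tier 1): TC = 43,790×£155.00 + (43,790/527.6)×133 + (527.6/2)×0.27×£155.00 = £6,809,528.83.
EOQ at £145.20 = 545.1 < 600, so use break Q=600: TC = 43,790×£145.20 + (43,790/600.0)×133 + (600.0/2)×0.27×£145.20 = £6,379,775.98.
Lowest total cost is £6,379,775.98 at Q = 600.0.

Q* ≈ 600 panels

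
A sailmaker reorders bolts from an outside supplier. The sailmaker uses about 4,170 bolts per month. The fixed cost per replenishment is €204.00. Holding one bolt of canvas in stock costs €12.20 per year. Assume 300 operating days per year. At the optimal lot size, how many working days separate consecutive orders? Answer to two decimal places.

Annual demand D = 4,170 × 12 = 50,040.
Q* = √(2DS/H) = √(2 × 50,040 × 204 / 12.2) ≈ 1293.63.
Cycle time = Q*/D × 300 = 1293.63 / 50,040 × 300 ≈ 7.756 days.

T ≈ 7.76 days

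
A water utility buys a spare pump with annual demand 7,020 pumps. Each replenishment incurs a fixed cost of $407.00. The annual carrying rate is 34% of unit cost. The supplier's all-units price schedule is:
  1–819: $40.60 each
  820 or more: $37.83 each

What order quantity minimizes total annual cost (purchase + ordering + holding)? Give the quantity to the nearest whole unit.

Q* ≈ 820 pumps

Holding cost per unit per year at price C is H = 0.34·C.
Candidates are each tier's EOQ (if it falls in that tier) and each price-break quantity.
EOQ at $40.60 = 643.4 (feasible in tier 1): TC = 7,020×$40.60 + (7,020/643.4)×407 + (643.4/2)×0.34×$40.60 = $293,893.44.
EOQ at $37.83 = 666.5 < 820, so use break Q=820: TC = 7,020×$37.83 + (7,020/820.0)×407 + (820.0/2)×0.34×$37.83 = $274,324.42.
Lowest total cost is $274,324.42 at Q = 820.0.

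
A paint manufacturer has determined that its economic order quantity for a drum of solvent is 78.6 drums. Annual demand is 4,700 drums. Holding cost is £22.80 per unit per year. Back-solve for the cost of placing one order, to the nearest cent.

Squaring Q* = √(2DS/H) gives Q*² = 2DS/H.
From Q* = √(2DS/H): S = Q*²H / (2D) = 78.6² × 22.8 / (2 × 4,700) = 14.9848.

S ≈ £14.98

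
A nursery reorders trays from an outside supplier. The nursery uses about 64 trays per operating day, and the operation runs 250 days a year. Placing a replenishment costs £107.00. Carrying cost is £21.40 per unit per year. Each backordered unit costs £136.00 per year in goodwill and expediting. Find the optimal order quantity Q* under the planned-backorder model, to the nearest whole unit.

Q* ≈ 430 trays

Annual demand D = 64 × 250 = 16,000.
With planned backorders, Q* = √(2DS/H) · √((H+B)/B).
√(2DS/H) = √(2 × 16,000 × 107 / 21.4) = 400.000.
√((H+B)/B) = √((21.4+136)/136) = 1.0758.
Q* ≈ 430.321.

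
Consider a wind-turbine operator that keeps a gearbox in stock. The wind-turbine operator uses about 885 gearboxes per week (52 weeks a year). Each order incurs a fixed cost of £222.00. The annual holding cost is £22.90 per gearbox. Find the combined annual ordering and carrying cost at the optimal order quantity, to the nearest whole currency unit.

TC* ≈ £21,631

Annual demand D = 885 × 52 = 46,020.
The optimal lot size = √(2DS/H) = √(2 × 46,020 × 222 / 22.9) ≈ 944.60.
At Q*, ordering cost (D/Q*)S equals holding cost (Q*/2)H, each = √(DSH/2).
Minimum total = √(2DSH) = √(2 × 46,020 × 222 × 22.9) ≈ 21631.296.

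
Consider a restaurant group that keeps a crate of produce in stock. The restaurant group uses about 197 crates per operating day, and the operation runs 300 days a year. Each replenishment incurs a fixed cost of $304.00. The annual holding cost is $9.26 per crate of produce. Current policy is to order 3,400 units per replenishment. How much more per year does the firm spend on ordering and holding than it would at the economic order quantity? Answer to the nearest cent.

Extra cost ≈ $2,785.14 per year

Annual demand D = 197 × 300 = 59,100.
EOQ = √(2DS/H) = √(2 × 59,100 × 304 / 9.26) ≈ 1969.88.
Cost at Q* = (D/Q*)S + (Q*/2)H = √(2DSH) ≈ $18,241.10.
Cost at Q = 3,400: (59,100/3,400)×304 + (3,400/2)×9.26 = $5,284.24 + $15,742.00 = $21,026.24.
Excess = $21,026.24 − $18,241.10 = $2,785.14.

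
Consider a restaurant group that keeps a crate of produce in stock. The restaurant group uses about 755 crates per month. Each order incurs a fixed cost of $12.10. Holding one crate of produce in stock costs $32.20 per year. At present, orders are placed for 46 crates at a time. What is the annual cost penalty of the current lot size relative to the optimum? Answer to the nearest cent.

Annual demand D = 755 × 12 = 9,060.
EOQ = √(2DS/H) = √(2 × 9,060 × 12.1 / 32.2) ≈ 82.52.
Cost at Q* = (D/Q*)S + (Q*/2)H = √(2DSH) ≈ $2,657.05.
Cost at Q = 46: (9,060/46)×12.1 + (46/2)×32.2 = $2,383.17 + $740.60 = $3,123.77.
Excess = $3,123.77 − $2,657.05 = $466.72.

Extra cost ≈ $466.72 per year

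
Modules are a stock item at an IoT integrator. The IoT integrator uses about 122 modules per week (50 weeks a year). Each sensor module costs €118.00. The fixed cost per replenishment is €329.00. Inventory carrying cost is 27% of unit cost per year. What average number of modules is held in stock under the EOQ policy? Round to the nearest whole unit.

Annual demand D = 122 × 50 = 6,100.
Holding cost H = 0.27 × €118.00 = €31.8600 per unit per year.
The optimal lot size = √(2DS/H) = √(2 × 6,100 × 329 / 31.86) ≈ 354.94.
Average inventory = Q*/2 ≈ 354.94 / 2 = 177.470.

Average inventory ≈ 177 modules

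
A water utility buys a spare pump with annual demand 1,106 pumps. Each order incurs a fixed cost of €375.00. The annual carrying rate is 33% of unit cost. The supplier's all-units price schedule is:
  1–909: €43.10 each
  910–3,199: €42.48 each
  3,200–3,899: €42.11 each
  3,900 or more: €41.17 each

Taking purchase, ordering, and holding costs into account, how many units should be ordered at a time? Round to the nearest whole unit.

Q* ≈ 241 pumps

Holding cost per unit per year at price C is H = 0.33·C.
Candidates are each tier's EOQ (if it falls in that tier) and each price-break quantity.
EOQ at €43.10 = 241.5 (feasible in tier 1): TC = 1,106×€43.10 + (1,106/241.5)×375 + (241.5/2)×0.33×€43.10 = €51,103.42.
EOQ at €42.48 = 243.3 < 910, so use break Q=910: TC = 1,106×€42.48 + (1,106/910.0)×375 + (910.0/2)×0.33×€42.48 = €53,817.02.
EOQ at €42.11 = 244.3 < 3200, so use break Q=3200: TC = 1,106×€42.11 + (1,106/3200.0)×375 + (3200.0/2)×0.33×€42.11 = €68,937.35.
EOQ at €41.17 = 247.1 < 3900, so use break Q=3900: TC = 1,106×€41.17 + (1,106/3900.0)×375 + (3900.0/2)×0.33×€41.17 = €72,133.26.
Lowest total cost is €51,103.42 at Q = 241.5.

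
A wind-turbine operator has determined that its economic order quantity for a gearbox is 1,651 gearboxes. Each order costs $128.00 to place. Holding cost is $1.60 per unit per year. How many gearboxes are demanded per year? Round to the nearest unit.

Invert the EOQ relation Q*² = 2DS/H.
From Q* = √(2DS/H): D = Q*²H / (2S) = 1,651² × 1.6 / (2 × 128) = 17036.256.

D ≈ 17,036 gearboxes per year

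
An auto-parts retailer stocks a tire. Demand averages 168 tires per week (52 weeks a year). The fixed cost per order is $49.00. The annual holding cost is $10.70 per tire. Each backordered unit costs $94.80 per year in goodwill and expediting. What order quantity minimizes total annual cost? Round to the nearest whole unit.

Annual demand D = 168 × 52 = 8,736.
With planned backorders, Q* = √(2DS/H) · √((H+B)/B).
√(2DS/H) = √(2 × 8,736 × 49 / 10.7) = 282.864.
√((H+B)/B) = √((10.7+94.8)/94.8) = 1.0549.
Q* ≈ 298.400.

Q* ≈ 298 tires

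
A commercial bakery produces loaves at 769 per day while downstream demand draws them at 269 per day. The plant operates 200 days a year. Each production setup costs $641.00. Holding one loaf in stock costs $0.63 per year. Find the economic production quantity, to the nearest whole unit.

Q* ≈ 12,976 loaves

Annual demand D = 269 × 200 = 53,800.
Production build-up factor (1 − d/p) = 1 − 269/769 = 0.6502.
Q* = √(2DS / (H(1 − d/p))) = √(2 × 53,800 × 641 / (0.63 × 0.6502)).
= √(68,971,600 / 0.4096) ≈ 12976.066.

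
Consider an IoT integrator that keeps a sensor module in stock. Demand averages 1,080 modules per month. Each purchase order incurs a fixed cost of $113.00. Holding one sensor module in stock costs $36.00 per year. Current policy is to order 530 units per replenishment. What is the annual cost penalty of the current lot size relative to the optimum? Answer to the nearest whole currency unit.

Extra cost ≈ $2,035 per year

Annual demand D = 1,080 × 12 = 12,960.
EOQ = √(2DS/H) = √(2 × 12,960 × 113 / 36) ≈ 285.24.
Cost at Q* = (D/Q*)S + (Q*/2)H = √(2DSH) ≈ $10,268.52.
Cost at Q = 530: (12,960/530)×113 + (530/2)×36 = $2,763.17 + $9,540.00 = $12,303.17.
Excess = $12,303.17 − $10,268.52 = $2,034.65.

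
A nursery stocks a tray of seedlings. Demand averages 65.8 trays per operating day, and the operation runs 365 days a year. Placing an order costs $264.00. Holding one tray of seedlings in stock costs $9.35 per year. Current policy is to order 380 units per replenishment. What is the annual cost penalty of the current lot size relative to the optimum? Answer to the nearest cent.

Extra cost ≈ $7,573.14 per year

Annual demand D = 65.8 × 365 = 24,017.
EOQ = √(2DS/H) = √(2 × 24,017 × 264 / 9.35) ≈ 1164.58.
Cost at Q* = (D/Q*)S + (Q*/2)H = √(2DSH) ≈ $10,888.85.
Cost at Q = 380: (24,017/380)×264 + (380/2)×9.35 = $16,685.49 + $1,776.50 = $18,461.99.
Excess = $18,461.99 − $10,888.85 = $7,573.14.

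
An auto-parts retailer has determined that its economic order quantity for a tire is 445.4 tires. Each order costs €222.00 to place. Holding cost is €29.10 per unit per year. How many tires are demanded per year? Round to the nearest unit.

D ≈ 13,002 tires per year

The basic EOQ model gives Q* = √(2DS/H); rearrange for the unknown.
From Q* = √(2DS/H): D = Q*²H / (2S) = 445.4² × 29.1 / (2 × 222) = 13002.008.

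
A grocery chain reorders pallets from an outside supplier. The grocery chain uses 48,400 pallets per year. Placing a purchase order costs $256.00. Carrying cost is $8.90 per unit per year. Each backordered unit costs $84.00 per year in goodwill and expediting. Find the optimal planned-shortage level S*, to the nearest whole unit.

With planned backorders, Q* = √(2DS/H) · √((H+B)/B).
√(2DS/H) = √(2 × 48,400 × 256 / 8.9) = 1668.640.
√((H+B)/B) = √((8.9+84)/84) = 1.0516.
Q* ≈ 1754.813.
S* = Q* · H/(H+B) = 1754.813 × 8.9/92.9 ≈ 168.114.

S* ≈ 168 pallets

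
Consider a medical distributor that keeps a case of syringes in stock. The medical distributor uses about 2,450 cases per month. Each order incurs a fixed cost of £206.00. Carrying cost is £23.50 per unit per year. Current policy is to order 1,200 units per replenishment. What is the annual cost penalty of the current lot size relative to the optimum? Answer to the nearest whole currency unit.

Extra cost ≈ £2,275 per year

Annual demand D = 2,450 × 12 = 29,400.
EOQ = √(2DS/H) = √(2 × 29,400 × 206 / 23.5) ≈ 717.94.
Cost at Q* = (D/Q*)S + (Q*/2)H = √(2DSH) ≈ £16,871.60.
Cost at Q = 1,200: (29,400/1,200)×206 + (1,200/2)×23.5 = £5,047.00 + £14,100.00 = £19,147.00.
Excess = £19,147.00 − £16,871.60 = £2,275.40.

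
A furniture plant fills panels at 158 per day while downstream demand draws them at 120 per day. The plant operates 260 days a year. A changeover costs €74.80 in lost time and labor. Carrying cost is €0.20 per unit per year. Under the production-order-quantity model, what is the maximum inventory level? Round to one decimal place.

Annual demand D = 120 × 260 = 31,200.
Production build-up factor (1 − d/p) = 1 − 120/158 = 0.2405.
Q* = √(2DS / (H(1 − d/p))) = √(2 × 31,200 × 74.8 / (0.2 × 0.2405)).
= √(4,667,520 / 0.0481) ≈ 9850.649.
Maximum inventory = Q*(1 − d/p) = 9850.649 × 0.2405 ≈ 2369.143.

I_max ≈ 2,369.1 panels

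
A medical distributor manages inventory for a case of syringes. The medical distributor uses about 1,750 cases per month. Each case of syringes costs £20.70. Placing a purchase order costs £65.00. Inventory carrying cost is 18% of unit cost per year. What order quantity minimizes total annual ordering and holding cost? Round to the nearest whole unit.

Annual demand D = 1,750 × 12 = 21,000.
Holding cost H = 0.18 × £20.70 = £3.7260 per unit per year.
EOQ = √(2DS / H) = √(2 × 21,000 × 65 / 3.726).
= √(2,730,000 / 3.726) = √732,689.211 ≈ 855.973.

Q* ≈ 856 cases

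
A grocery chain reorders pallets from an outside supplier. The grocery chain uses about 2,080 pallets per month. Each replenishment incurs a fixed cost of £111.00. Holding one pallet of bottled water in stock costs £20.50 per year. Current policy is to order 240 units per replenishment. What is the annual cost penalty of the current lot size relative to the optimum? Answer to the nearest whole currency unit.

Annual demand D = 2,080 × 12 = 24,960.
EOQ = √(2DS/H) = √(2 × 24,960 × 111 / 20.5) ≈ 519.90.
Cost at Q* = (D/Q*)S + (Q*/2)H = √(2DSH) ≈ £10,658.00.
Cost at Q = 240: (24,960/240)×111 + (240/2)×20.5 = £11,544.00 + £2,460.00 = £14,004.00.
Excess = £14,004.00 − £10,658.00 = £3,346.00.

Extra cost ≈ £3,346 per year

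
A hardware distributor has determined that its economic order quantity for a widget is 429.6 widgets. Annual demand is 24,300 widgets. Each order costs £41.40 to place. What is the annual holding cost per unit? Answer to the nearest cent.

H ≈ £10.90

The basic EOQ model gives Q* = √(2DS/H); rearrange for the unknown.
From Q* = √(2DS/H): H = 2DS / Q*² = 2 × 24,300 × 41.4 / 429.6² = 10.9020.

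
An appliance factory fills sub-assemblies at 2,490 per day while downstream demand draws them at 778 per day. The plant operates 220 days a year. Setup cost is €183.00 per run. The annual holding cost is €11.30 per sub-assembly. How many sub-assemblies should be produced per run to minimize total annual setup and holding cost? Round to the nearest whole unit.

Annual demand D = 778 × 220 = 171,160.
Production build-up factor (1 − d/p) = 1 − 778/2,490 = 0.6876.
Q* = √(2DS / (H(1 − d/p))) = √(2 × 171,160 × 183 / (11.3 × 0.6876)).
= √(62,644,560 / 7.7693) ≈ 2839.555.

Q* ≈ 2,840 sub-assemblies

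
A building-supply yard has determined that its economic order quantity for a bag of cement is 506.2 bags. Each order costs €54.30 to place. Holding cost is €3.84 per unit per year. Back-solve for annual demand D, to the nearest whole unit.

The basic EOQ model gives Q* = √(2DS/H); rearrange for the unknown.
From Q* = √(2DS/H): D = Q*²H / (2S) = 506.2² × 3.84 / (2 × 54.3) = 9060.365.

D ≈ 9,060 bags per year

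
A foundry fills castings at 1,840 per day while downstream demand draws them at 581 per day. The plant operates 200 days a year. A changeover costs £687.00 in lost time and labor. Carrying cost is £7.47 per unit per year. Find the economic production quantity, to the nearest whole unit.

Annual demand D = 581 × 200 = 116,200.
Production build-up factor (1 − d/p) = 1 − 581/1,840 = 0.6842.
Q* = √(2DS / (H(1 − d/p))) = √(2 × 116,200 × 687 / (7.47 × 0.6842)).
= √(159,658,800 / 5.1113) ≈ 5588.975.

Q* ≈ 5,589 castings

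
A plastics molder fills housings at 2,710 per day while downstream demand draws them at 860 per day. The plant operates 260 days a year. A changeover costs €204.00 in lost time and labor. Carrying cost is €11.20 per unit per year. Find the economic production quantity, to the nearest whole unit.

Q* ≈ 3,454 housings

Annual demand D = 860 × 260 = 223,600.
Production build-up factor (1 − d/p) = 1 − 860/2,710 = 0.6827.
Q* = √(2DS / (H(1 − d/p))) = √(2 × 223,600 × 204 / (11.2 × 0.6827)).
= √(91,228,800 / 7.6458) ≈ 3454.266.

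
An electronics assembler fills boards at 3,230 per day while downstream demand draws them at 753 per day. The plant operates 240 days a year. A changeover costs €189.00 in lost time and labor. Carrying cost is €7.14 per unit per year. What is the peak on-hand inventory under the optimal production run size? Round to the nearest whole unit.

Annual demand D = 753 × 240 = 180,720.
Production build-up factor (1 − d/p) = 1 − 753/3,230 = 0.7669.
Q* = √(2DS / (H(1 − d/p))) = √(2 × 180,720 × 189 / (7.14 × 0.7669)).
= √(68,312,160 / 5.4755) ≈ 3532.142.
Maximum inventory = Q*(1 − d/p) = 3532.142 × 0.7669 ≈ 2708.705.

I_max ≈ 2,709 boards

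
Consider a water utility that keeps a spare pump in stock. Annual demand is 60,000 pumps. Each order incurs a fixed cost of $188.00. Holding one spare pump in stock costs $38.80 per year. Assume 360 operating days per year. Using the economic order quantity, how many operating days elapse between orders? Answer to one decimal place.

Q* = √(2DS/H) = √(2 × 60,000 × 188 / 38.8) ≈ 762.52.
Cycle time = Q*/D × 360 = 762.52 / 60,000 × 360 ≈ 4.575 days.

T ≈ 4.6 days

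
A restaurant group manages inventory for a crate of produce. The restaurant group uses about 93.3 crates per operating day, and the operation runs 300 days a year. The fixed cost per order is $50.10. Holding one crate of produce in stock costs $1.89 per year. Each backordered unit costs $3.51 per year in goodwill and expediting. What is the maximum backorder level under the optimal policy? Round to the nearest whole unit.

Annual demand D = 93.3 × 300 = 27,990.
With planned backorders, Q* = √(2DS/H) · √((H+B)/B).
√(2DS/H) = √(2 × 27,990 × 50.1 / 1.89) = 1218.160.
√((H+B)/B) = √((1.89+3.51)/3.51) = 1.2403.
Q* ≈ 1510.942.
S* = Q* · H/(H+B) = 1510.942 × 1.89/5.4 ≈ 528.830.

S* ≈ 529 crates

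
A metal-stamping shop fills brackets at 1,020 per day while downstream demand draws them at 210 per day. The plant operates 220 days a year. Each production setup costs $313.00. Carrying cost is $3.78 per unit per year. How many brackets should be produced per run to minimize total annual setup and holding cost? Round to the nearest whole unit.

Q* ≈ 3,104 brackets

Annual demand D = 210 × 220 = 46,200.
Production build-up factor (1 − d/p) = 1 − 210/1,020 = 0.7941.
Q* = √(2DS / (H(1 − d/p))) = √(2 × 46,200 × 313 / (3.78 × 0.7941)).
= √(28,921,200 / 3.0018) ≈ 3103.987.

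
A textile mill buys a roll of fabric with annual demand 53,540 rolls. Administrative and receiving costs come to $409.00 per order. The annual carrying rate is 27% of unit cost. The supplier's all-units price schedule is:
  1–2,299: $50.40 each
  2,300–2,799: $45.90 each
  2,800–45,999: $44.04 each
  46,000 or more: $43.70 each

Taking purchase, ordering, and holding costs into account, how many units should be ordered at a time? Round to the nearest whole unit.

Q* ≈ 2,800 rolls

Holding cost per unit per year at price C is H = 0.27·C.
Evaluate total cost at each tier's feasible EOQ or, if the EOQ is below the tier, at the tier's minimum quantity.
EOQ at $50.40 = 1794.0 (feasible in tier 1): TC = 53,540×$50.40 + (53,540/1794.0)×409 + (1794.0/2)×0.27×$50.40 = $2,722,828.54.
EOQ at $45.90 = 1879.9 < 2300, so use break Q=2300: TC = 53,540×$45.90 + (53,540/2300.0)×409 + (2300.0/2)×0.27×$45.90 = $2,481,258.76.
EOQ at $44.04 = 1919.2 < 2800, so use break Q=2800: TC = 53,540×$44.04 + (53,540/2800.0)×409 + (2800.0/2)×0.27×$44.04 = $2,382,369.38.
EOQ at $43.70 = 1926.6 < 46000, so use break Q=46000: TC = 53,540×$43.70 + (53,540/46000.0)×409 + (46000.0/2)×0.27×$43.70 = $2,611,551.04.
Lowest total cost is $2,382,369.38 at Q = 2800.0.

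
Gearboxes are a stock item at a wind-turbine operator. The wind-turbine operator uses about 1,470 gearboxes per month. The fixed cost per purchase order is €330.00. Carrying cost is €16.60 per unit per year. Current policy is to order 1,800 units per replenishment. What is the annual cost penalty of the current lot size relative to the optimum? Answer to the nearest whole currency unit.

Extra cost ≈ €4,272 per year

Annual demand D = 1,470 × 12 = 17,640.
EOQ = √(2DS/H) = √(2 × 17,640 × 330 / 16.6) ≈ 837.47.
Cost at Q* = (D/Q*)S + (Q*/2)H = √(2DSH) ≈ €13,901.94.
Cost at Q = 1,800: (17,640/1,800)×330 + (1,800/2)×16.6 = €3,234.00 + €14,940.00 = €18,174.00.
Excess = €18,174.00 − €13,901.94 = €4,272.06.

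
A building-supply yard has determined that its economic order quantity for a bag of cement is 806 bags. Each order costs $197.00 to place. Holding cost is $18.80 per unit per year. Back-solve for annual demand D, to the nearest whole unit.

D ≈ 30,998 bags per year

Squaring Q* = √(2DS/H) gives Q*² = 2DS/H.
From Q* = √(2DS/H): D = Q*²H / (2S) = 806² × 18.8 / (2 × 197) = 30997.860.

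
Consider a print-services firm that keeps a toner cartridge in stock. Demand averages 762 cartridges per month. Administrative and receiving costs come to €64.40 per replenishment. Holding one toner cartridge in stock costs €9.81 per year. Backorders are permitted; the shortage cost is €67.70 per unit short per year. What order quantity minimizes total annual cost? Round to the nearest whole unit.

Annual demand D = 762 × 12 = 9,144.
With planned backorders, Q* = √(2DS/H) · √((H+B)/B).
√(2DS/H) = √(2 × 9,144 × 64.4 / 9.81) = 346.491.
√((H+B)/B) = √((9.81+67.7)/67.7) = 1.0700.
Q* ≈ 370.746.

Q* ≈ 371 cartridges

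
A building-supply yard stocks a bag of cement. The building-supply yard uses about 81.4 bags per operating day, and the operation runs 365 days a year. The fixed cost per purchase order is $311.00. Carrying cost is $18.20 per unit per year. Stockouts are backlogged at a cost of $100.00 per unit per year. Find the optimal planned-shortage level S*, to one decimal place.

Annual demand D = 81.4 × 365 = 29,711.
With planned backorders, Q* = √(2DS/H) · √((H+B)/B).
√(2DS/H) = √(2 × 29,711 × 311 / 18.2) = 1007.670.
√((H+B)/B) = √((18.2+100)/100) = 1.0872.
Q* ≈ 1095.537.
S* = Q* · H/(H+B) = 1095.537 × 18.2/118.2 ≈ 168.687.

S* ≈ 168.7 bags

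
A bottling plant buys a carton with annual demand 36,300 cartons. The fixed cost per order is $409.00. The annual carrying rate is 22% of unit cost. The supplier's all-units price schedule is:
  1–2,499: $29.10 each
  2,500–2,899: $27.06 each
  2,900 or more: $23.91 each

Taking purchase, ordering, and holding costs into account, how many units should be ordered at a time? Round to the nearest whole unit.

Holding cost per unit per year at price C is H = 0.22·C.
Evaluate total cost at each tier's feasible EOQ or, if the EOQ is below the tier, at the tier's minimum quantity.
EOQ at $29.10 = 2153.6 (feasible in tier 1): TC = 36,300×$29.10 + (36,300/2153.6)×409 + (2153.6/2)×0.22×$29.10 = $1,070,117.57.
EOQ at $27.06 = 2233.3 < 2500, so use break Q=2500: TC = 36,300×$27.06 + (36,300/2500.0)×409 + (2500.0/2)×0.22×$27.06 = $995,658.18.
EOQ at $23.91 = 2375.9 < 2900, so use break Q=2900: TC = 36,300×$23.91 + (36,300/2900.0)×409 + (2900.0/2)×0.22×$23.91 = $880,679.84.
Lowest total cost is $880,679.84 at Q = 2900.0.

Q* ≈ 2,900 cartons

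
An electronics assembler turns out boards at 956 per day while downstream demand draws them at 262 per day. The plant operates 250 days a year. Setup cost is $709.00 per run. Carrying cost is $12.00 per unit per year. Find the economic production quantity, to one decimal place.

Q* ≈ 3,265.3 boards

Annual demand D = 262 × 250 = 65,500.
Production build-up factor (1 − d/p) = 1 − 262/956 = 0.7259.
Q* = √(2DS / (H(1 − d/p))) = √(2 × 65,500 × 709 / (12 × 0.7259)).
= √(92,879,000 / 8.7113) ≈ 3265.257.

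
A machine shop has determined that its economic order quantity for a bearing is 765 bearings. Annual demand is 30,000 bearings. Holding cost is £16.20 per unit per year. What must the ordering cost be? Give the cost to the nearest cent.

Squaring Q* = √(2DS/H) gives Q*² = 2DS/H.
From Q* = √(2DS/H): S = Q*²H / (2D) = 765² × 16.2 / (2 × 30,000) = 158.0108.

S ≈ £158.01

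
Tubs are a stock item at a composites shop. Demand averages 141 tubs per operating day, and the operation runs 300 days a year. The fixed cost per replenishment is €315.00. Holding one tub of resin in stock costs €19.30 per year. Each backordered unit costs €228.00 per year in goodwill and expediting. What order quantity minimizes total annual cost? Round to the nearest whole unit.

Q* ≈ 1,224 tubs

Annual demand D = 141 × 300 = 42,300.
With planned backorders, Q* = √(2DS/H) · √((H+B)/B).
√(2DS/H) = √(2 × 42,300 × 315 / 19.3) = 1175.065.
√((H+B)/B) = √((19.3+228)/228) = 1.0415.
Q* ≈ 1223.789.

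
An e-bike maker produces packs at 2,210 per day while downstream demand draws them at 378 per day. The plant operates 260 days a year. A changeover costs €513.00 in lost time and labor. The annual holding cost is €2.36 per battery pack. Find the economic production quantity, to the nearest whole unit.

Annual demand D = 378 × 260 = 98,280.
Production build-up factor (1 − d/p) = 1 − 378/2,210 = 0.8290.
Q* = √(2DS / (H(1 − d/p))) = √(2 × 98,280 × 513 / (2.36 × 0.8290)).
= √(100,835,280 / 1.9563) ≈ 7179.326.

Q* ≈ 7,179 packs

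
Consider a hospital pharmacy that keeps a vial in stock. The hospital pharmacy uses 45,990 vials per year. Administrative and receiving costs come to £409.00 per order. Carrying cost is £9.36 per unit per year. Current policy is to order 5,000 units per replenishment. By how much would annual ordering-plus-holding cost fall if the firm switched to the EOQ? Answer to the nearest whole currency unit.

EOQ = √(2DS/H) = √(2 × 45,990 × 409 / 9.36) ≈ 2004.80.
Cost at Q* = (D/Q*)S + (Q*/2)H = √(2DSH) ≈ £18,764.90.
Cost at Q = 5,000: (45,990/5,000)×409 + (5,000/2)×9.36 = £3,761.98 + £23,400.00 = £27,161.98.
Excess = £27,161.98 − £18,764.90 = £8,397.08.

Extra cost ≈ £8,397 per year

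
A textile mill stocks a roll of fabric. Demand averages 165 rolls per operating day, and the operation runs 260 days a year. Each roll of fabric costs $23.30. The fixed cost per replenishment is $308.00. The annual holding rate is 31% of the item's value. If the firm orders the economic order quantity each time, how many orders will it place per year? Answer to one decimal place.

Annual demand D = 165 × 260 = 42,900.
Holding cost H = 0.31 × $23.30 = $7.2230 per unit per year.
EOQ = √(2DS/H) = √(2 × 42,900 × 308 / 7.223) ≈ 1912.76.
Orders per year = D / Q* = 42,900 / 1912.76 ≈ 22.428.

N ≈ 22.4 orders per year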